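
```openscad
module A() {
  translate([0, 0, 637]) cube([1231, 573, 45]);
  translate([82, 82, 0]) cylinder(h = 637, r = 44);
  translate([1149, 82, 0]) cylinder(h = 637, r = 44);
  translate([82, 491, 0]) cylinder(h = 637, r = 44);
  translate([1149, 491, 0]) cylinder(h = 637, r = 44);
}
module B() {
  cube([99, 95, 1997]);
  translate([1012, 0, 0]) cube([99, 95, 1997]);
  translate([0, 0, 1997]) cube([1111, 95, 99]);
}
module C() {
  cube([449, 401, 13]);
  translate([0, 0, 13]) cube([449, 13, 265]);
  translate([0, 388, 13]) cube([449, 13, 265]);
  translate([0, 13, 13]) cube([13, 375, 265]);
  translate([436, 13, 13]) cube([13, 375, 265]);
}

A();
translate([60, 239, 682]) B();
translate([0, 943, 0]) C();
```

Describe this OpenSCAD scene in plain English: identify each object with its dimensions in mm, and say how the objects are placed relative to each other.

A is a rectangular dining table. The top is 1231×573×45 mm with its upper surface at z = 682 mm. It stands on four round legs of 88 mm diameter, each leg's bounding box inset 38 mm from the nearest pair of top edges, running from the floor to the underside of the top.

B is a rectangular door frame: two vertical jambs of 99×95 mm section, 1997 mm tall, with a clear opening 913 mm wide between their inner faces. A header 99 mm tall and 95 mm deep lies on top of the jambs and spans the full outside width.

C is an open storage box with external size 449×401×278 mm and wall thickness 13 mm (the base is also 13 mm thick). The base covers the whole footprint; the four walls stand on the base, with the y-facing walls full-width and the x-facing walls fitting between their inner faces.

The door frame is on top of the table, centred. The open box is on the floor beside the table on its +y side.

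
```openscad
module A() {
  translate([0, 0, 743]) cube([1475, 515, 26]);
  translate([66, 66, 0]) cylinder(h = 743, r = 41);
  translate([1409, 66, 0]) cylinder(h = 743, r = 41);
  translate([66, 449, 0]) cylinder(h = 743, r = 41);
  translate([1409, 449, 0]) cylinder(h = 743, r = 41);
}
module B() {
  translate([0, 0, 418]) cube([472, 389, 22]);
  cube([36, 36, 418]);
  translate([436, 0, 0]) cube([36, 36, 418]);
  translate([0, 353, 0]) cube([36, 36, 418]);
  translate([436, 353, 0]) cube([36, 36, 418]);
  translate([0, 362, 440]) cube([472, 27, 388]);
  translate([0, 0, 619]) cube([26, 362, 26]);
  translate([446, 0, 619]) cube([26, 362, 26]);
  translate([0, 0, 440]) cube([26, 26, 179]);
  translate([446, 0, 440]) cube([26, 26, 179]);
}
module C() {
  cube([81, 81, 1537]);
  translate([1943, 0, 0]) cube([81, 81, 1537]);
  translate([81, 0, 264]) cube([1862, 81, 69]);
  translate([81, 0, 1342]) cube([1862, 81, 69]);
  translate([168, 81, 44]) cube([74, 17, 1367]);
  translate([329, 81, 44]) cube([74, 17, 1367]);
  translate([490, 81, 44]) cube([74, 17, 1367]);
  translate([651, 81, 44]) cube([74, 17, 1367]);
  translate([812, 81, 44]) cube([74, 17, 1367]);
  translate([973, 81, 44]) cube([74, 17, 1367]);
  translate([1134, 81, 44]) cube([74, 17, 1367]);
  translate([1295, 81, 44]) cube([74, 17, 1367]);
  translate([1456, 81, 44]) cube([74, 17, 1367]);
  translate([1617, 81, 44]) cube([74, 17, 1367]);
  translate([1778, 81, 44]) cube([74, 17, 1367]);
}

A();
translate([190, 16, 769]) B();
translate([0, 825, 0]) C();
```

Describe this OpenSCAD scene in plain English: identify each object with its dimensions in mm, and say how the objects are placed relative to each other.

A is a table with a 1475×515 mm rectangular top, 26 mm thick, top surface at z = 769 mm, supported by four round legs of 82 mm diameter, each leg's bounding box inset 25 mm from the nearest pair of top edges, running from the floor.

B is a chair. The seat is a 472×389×22 mm slab with its top at z = 440 mm, on four 36×36 mm corner legs (flush with the seat edges, standing on z = 0). A flat backrest 27 mm thick, 388 mm tall, spans the full seat width and rises from the seat top along its +y edge, rear face flush with the rear of the seat. Two armrests of 26×26 mm section run along each side from the seat's front edge to the front of the backrest, top faces 205 mm above the seat top and outer faces flush with the seat's x-edges; a 26×26 mm post under the front of each armrest stands on the seat at the front corner.

C is a fence section. Two 81×81 mm posts, 1537 mm tall, stand on the floor with a clear span of 1862 mm between their inner faces. Two horizontal rails of 81×69 mm section span the gap between the posts with their undersides at z = 264 mm and z = 1342 mm, flush with the posts' −y face. 11 pickets, each 74 mm wide, 17 mm thick and 1367 mm tall, are fixed to the +y face of the rails with their bottoms at z = 44 mm, evenly spaced across the span with equal gaps (rounded down to the nearest mm) at the −x end and between each pair — any rounding remainder accumulates at the +x end.

The chair is on top of the table. The fence section is on the floor beside the table on its +y side.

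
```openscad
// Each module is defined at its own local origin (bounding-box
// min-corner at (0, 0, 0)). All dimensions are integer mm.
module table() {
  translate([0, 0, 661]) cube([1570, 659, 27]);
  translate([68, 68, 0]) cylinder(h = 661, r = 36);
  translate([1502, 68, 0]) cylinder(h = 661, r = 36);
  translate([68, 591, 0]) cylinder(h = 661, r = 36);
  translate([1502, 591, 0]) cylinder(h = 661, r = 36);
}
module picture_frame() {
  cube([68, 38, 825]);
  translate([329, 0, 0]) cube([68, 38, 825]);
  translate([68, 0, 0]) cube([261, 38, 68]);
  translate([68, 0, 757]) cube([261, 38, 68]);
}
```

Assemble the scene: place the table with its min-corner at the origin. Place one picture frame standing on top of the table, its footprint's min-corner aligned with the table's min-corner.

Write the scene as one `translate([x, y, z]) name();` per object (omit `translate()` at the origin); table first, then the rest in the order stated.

table();
translate([0, 0, 688]) picture_frame();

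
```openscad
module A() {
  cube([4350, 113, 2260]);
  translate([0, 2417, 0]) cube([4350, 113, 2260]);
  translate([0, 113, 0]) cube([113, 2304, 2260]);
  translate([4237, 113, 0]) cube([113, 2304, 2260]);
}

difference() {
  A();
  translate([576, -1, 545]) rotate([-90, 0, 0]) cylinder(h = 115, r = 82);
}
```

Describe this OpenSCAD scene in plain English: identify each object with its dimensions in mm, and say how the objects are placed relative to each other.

A is the wall frame of a small rectangular building: four walls, each 2260 mm tall and 113 mm thick, enclosing a footprint 4350 mm (x) by 2530 mm (y) outside-to-outside, with no floor or roof. The front and back walls (the −y and +y sides) span the full width; the two side walls fit between them.

The house frame has a circular hole of radius 82 mm through its front wall, centred at (x = 576, z = 545).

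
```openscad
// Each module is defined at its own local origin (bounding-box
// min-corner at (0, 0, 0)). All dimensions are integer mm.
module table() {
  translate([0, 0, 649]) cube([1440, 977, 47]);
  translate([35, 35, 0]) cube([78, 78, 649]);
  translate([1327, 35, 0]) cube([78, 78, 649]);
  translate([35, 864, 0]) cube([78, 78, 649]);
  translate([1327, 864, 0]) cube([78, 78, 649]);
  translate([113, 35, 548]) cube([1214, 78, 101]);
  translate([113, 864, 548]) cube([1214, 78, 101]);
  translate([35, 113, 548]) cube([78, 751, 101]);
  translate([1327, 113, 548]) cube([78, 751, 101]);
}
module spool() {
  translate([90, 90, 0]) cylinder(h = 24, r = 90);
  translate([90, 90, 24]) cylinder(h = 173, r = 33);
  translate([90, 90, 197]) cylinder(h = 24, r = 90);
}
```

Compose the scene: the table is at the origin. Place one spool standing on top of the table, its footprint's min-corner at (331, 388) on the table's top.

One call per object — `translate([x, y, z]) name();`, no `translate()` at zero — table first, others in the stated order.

table();
translate([331, 388, 696]) spool();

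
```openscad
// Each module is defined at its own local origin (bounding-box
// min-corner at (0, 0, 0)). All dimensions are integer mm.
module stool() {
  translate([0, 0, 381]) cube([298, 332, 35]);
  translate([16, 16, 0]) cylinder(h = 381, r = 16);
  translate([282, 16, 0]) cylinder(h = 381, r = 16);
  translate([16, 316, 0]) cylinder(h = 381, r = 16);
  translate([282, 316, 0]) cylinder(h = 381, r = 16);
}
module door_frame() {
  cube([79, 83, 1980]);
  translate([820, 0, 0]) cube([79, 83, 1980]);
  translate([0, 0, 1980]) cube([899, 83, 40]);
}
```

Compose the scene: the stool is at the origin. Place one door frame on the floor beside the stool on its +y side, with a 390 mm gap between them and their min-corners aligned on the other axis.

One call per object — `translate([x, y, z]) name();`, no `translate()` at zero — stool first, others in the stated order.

stool();
translate([0, 722, 0]) door_frame();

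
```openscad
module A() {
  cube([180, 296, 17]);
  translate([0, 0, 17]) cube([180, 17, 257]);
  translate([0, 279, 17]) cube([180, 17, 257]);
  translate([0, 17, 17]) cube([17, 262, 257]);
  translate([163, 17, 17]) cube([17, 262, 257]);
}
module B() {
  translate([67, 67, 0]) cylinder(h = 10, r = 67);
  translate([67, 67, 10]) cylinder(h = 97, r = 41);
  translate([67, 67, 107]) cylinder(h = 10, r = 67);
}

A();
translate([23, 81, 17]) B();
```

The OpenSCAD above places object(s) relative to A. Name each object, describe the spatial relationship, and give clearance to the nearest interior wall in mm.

A is an open box. B is a spool. The spool sits inside the open box, centred. The clearance to the nearest interior wall is 6 mm.

Clearances: x = 6, y = 64; minimum 6 mm.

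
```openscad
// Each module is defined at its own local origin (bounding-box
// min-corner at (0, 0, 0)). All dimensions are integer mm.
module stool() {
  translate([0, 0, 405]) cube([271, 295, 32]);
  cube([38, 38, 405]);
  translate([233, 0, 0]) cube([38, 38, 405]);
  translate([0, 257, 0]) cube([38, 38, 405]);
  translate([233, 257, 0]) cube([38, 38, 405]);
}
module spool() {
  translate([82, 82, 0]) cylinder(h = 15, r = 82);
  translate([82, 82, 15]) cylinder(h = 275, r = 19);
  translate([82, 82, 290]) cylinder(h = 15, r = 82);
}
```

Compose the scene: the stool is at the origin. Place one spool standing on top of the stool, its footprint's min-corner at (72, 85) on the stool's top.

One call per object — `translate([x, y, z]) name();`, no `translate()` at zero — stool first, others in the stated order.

stool();
translate([72, 85, 437]) spool();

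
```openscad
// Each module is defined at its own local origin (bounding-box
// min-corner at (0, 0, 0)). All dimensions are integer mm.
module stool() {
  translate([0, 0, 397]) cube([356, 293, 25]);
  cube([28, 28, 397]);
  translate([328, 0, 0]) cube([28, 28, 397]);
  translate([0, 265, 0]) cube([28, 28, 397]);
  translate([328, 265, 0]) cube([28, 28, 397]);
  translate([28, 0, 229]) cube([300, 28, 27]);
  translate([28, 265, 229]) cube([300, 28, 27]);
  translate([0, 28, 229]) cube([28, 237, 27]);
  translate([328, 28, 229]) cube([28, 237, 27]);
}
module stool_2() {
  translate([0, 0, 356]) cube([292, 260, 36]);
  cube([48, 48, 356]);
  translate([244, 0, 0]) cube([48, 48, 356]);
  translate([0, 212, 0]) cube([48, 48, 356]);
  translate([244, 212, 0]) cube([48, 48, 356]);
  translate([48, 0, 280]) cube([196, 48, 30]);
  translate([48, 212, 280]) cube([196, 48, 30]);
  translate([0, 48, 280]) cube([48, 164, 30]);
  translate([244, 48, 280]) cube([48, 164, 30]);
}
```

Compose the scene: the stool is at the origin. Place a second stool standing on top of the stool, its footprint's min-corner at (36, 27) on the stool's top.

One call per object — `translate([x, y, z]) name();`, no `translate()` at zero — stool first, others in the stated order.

stool();
translate([36, 27, 422]) stool_2();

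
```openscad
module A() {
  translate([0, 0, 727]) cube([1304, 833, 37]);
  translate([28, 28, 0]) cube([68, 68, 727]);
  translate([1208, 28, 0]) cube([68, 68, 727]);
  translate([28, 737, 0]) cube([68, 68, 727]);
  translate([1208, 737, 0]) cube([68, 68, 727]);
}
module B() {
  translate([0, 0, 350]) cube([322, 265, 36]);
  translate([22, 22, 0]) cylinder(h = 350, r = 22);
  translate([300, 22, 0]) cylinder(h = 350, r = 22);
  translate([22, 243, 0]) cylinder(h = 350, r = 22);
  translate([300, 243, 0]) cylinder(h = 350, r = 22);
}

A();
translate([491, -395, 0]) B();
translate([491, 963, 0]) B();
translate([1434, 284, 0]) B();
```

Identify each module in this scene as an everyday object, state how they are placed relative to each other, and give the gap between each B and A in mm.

Each stool's nearest face is 130 mm from the table's bounding box.

A is a table. B is a stool. Three stools sit around the table at the −y, +y, +x sides. The gap between each stool and the table is 130 mm.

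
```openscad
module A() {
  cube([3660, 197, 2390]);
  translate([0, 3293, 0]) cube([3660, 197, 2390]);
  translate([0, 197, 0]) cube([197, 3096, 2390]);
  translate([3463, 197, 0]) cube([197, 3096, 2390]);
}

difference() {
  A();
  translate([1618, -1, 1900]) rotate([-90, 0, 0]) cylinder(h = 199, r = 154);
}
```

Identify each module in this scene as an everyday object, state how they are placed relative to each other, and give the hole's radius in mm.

A is a house frame. The house frame has a circular hole through its front wall. The hole's radius is 154 mm.

The subtracted cylinder has r = 154 mm.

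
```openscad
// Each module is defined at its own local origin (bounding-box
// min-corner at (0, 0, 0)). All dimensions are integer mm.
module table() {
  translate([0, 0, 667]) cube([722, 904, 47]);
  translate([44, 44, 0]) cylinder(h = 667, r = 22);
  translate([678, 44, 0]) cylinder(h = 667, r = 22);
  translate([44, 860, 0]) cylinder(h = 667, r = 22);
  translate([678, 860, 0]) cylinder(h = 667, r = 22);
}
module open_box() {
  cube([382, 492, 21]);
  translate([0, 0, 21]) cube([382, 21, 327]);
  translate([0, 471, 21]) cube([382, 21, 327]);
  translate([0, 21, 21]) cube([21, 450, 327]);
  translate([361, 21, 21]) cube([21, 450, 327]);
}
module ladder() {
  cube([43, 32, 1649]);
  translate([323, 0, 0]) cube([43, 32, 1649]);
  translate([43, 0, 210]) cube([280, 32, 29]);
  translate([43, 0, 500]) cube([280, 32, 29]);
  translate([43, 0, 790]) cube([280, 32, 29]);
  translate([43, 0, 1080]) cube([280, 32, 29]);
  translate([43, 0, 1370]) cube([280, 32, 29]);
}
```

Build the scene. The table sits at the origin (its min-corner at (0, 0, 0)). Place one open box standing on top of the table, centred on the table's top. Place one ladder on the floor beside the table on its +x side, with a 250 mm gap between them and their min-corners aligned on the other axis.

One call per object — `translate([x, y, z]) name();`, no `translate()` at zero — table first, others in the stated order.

table();
translate([170, 206, 714]) open_box();
translate([972, 0, 0]) ladder();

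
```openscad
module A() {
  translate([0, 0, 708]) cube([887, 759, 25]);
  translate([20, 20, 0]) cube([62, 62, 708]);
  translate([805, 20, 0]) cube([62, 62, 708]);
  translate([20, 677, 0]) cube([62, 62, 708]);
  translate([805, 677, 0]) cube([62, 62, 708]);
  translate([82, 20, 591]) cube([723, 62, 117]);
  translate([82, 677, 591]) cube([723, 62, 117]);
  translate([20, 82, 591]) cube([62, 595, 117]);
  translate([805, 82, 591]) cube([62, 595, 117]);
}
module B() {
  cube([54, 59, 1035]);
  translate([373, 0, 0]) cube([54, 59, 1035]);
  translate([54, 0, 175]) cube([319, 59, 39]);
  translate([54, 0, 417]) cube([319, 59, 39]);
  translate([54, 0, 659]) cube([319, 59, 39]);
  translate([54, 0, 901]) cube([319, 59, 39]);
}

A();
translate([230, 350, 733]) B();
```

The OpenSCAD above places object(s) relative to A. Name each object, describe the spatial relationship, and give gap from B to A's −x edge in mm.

The ladder's min-x is at 230; the table's min-x is 0; gap = 230 mm.

A is a table. B is a ladder. The ladder is on top of the table, centred. The gap from the ladder to the table's −x edge is 230 mm.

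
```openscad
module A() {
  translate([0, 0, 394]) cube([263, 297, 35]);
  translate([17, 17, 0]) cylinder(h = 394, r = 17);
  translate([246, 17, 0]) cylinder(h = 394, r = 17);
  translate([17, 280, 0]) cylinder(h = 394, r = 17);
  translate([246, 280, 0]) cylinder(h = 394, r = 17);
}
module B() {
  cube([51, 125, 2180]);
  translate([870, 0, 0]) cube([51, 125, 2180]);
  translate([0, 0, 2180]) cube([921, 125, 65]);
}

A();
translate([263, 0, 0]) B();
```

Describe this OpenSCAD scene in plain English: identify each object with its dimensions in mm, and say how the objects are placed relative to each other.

A is a simple wooden stool: a rectangular seat 263 mm (x) by 297 mm (y), 35 mm thick, top face at z = 429 mm, on four round legs, each 34 mm in diameter. The legs rest on z = 0, each leg's axis is inset half a diameter from the nearest pair of seat edges (so the leg's bounding box is flush with the corner).

B is a door frame. The clear opening is 819 mm wide and 2180 mm high. Two 51 mm wide jambs, 125 mm deep, stand either side of the opening from the floor to the top of the opening. A 65 mm thick head sits across the top of both jambs, spanning the full outside width of the frame.

The door frame is against the stool's +x side, with their −y faces flush.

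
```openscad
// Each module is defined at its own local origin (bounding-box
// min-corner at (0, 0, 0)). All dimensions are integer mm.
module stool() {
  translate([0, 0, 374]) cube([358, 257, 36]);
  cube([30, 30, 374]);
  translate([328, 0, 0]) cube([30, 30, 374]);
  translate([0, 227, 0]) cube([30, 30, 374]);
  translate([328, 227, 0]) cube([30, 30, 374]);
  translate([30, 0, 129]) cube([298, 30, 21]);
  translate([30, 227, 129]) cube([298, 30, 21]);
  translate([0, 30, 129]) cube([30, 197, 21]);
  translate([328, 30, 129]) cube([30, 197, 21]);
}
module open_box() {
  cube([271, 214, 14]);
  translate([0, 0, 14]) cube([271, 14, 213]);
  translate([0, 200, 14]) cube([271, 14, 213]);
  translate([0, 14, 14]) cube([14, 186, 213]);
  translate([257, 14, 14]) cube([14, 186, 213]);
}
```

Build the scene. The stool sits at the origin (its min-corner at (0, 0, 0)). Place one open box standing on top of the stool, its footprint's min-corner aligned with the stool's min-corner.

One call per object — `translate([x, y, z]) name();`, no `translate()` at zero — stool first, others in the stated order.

stool();
translate([0, 0, 410]) open_box();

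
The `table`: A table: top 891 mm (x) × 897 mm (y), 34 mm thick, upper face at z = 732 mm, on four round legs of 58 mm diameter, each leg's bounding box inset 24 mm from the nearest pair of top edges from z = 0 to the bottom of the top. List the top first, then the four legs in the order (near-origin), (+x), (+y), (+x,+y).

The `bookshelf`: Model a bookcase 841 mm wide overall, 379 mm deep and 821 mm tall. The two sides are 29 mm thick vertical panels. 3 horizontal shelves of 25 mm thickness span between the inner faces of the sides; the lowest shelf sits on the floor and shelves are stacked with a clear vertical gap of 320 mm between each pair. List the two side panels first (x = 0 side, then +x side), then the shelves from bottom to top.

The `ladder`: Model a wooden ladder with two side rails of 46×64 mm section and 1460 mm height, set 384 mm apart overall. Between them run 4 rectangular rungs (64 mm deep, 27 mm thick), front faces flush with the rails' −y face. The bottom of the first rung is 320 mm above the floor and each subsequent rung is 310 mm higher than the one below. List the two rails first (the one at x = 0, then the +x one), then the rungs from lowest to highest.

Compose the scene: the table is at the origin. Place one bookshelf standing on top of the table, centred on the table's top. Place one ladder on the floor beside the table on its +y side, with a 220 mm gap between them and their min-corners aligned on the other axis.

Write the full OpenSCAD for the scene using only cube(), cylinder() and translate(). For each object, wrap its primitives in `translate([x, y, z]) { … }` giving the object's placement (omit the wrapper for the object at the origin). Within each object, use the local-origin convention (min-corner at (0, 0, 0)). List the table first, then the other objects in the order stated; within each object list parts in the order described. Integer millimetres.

translate([0, 0, 698]) cube([891, 897, 34]);
translate([53, 53, 0]) cylinder(h = 698, r = 29);
translate([838, 53, 0]) cylinder(h = 698, r = 29);
translate([53, 844, 0]) cylinder(h = 698, r = 29);
translate([838, 844, 0]) cylinder(h = 698, r = 29);
translate([25, 259, 732]) {
  cube([29, 379, 821]);
  translate([812, 0, 0]) cube([29, 379, 821]);
  translate([29, 0, 0]) cube([783, 379, 25]);
  translate([29, 0, 345]) cube([783, 379, 25]);
  translate([29, 0, 690]) cube([783, 379, 25]);
}
translate([0, 1117, 0]) {
  cube([46, 64, 1460]);
  translate([338, 0, 0]) cube([46, 64, 1460]);
  translate([46, 0, 320]) cube([292, 64, 27]);
  translate([46, 0, 630]) cube([292, 64, 27]);
  translate([46, 0, 940]) cube([292, 64, 27]);
  translate([46, 0, 1250]) cube([292, 64, 27]);
}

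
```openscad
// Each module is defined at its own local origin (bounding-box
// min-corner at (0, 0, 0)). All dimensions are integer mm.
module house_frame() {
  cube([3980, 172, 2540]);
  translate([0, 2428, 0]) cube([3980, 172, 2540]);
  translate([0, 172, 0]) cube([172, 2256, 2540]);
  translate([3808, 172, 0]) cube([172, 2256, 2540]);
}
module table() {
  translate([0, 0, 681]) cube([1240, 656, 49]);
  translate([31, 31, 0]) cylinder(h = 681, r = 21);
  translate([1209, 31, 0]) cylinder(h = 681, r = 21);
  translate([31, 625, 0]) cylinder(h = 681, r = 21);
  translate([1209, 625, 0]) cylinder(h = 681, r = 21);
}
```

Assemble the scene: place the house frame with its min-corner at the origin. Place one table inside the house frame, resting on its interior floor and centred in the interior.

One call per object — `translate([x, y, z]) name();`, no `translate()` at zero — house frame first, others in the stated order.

house_frame();
translate([1370, 972, 0]) table();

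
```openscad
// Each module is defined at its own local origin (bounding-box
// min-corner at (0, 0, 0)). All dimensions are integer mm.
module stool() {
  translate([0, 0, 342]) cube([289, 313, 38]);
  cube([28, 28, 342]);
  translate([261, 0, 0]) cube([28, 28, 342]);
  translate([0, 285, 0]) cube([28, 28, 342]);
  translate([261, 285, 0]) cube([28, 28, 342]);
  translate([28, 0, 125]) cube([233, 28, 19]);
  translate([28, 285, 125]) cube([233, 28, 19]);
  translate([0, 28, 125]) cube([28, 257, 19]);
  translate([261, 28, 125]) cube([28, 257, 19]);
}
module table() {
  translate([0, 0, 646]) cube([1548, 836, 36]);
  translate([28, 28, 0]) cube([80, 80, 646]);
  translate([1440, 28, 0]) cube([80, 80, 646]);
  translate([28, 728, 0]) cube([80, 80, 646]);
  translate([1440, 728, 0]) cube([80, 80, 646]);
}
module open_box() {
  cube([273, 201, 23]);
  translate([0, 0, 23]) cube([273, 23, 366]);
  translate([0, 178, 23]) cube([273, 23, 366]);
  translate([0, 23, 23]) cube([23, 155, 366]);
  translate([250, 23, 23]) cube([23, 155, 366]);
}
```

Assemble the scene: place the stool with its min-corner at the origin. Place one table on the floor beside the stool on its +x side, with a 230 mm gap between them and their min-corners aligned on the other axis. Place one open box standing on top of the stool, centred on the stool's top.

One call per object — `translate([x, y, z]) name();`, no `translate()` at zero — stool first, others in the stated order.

stool();
translate([519, 0, 0]) table();
translate([8, 56, 380]) open_box();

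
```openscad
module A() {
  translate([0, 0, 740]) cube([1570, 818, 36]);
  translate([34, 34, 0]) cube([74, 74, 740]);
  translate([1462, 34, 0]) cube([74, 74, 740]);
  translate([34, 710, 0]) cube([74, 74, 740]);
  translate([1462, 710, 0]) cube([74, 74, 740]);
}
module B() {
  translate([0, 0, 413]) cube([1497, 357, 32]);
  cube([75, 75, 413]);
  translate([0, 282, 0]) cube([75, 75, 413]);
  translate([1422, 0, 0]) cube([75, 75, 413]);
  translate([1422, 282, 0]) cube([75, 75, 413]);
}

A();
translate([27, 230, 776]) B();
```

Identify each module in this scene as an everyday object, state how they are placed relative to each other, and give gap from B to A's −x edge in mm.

The bench's min-x is at 27; the table's min-x is 0; gap = 27 mm.

A is a table. B is a bench. The bench is on top of the table. The gap from the bench to the table's −x edge is 27 mm.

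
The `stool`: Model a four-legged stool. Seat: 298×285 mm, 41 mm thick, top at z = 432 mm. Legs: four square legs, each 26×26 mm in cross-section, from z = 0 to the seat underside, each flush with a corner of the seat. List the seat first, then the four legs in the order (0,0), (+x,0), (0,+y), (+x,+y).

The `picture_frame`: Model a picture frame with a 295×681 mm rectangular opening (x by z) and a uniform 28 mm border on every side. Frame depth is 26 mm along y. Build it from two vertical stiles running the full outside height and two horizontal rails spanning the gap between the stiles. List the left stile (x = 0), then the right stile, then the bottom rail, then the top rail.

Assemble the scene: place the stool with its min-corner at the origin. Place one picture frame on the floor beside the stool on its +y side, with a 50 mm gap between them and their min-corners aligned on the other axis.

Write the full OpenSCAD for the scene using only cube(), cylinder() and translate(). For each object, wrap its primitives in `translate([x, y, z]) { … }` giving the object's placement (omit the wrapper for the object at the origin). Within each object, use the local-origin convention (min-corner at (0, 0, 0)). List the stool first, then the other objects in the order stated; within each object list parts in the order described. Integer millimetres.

translate([0, 0, 391]) cube([298, 285, 41]);
cube([26, 26, 391]);
translate([272, 0, 0]) cube([26, 26, 391]);
translate([0, 259, 0]) cube([26, 26, 391]);
translate([272, 259, 0]) cube([26, 26, 391]);
translate([0, 335, 0]) {
  cube([28, 26, 737]);
  translate([323, 0, 0]) cube([28, 26, 737]);
  translate([28, 0, 0]) cube([295, 26, 28]);
  translate([28, 0, 709]) cube([295, 26, 28]);
}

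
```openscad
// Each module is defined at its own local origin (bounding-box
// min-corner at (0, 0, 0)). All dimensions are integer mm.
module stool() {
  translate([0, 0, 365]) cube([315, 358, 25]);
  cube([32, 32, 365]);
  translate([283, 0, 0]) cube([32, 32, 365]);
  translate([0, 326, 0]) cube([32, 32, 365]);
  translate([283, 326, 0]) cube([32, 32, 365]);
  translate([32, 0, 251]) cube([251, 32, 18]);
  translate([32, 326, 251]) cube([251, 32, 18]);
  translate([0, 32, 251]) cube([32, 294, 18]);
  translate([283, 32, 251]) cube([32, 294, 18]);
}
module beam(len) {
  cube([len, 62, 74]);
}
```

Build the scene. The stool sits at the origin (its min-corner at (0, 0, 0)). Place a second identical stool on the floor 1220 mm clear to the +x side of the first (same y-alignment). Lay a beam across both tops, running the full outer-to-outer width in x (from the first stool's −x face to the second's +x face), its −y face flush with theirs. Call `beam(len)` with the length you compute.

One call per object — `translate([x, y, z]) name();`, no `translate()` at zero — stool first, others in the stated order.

stool();
translate([1535, 0, 0]) stool();
translate([0, 0, 390]) beam(1850);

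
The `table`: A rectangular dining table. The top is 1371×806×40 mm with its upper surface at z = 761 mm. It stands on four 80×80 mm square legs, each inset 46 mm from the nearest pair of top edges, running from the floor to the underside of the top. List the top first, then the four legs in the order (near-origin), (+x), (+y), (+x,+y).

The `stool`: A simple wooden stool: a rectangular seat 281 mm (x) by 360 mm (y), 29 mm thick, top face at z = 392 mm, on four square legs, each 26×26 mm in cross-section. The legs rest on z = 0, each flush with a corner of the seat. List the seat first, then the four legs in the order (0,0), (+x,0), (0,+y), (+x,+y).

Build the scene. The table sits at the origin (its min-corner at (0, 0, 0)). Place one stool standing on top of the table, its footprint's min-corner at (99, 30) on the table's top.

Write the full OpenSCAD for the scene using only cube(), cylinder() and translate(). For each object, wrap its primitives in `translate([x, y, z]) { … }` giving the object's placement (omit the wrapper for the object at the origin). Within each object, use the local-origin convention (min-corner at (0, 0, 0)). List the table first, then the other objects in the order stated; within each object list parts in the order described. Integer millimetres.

translate([0, 0, 721]) cube([1371, 806, 40]);
translate([46, 46, 0]) cube([80, 80, 721]);
translate([1245, 46, 0]) cube([80, 80, 721]);
translate([46, 680, 0]) cube([80, 80, 721]);
translate([1245, 680, 0]) cube([80, 80, 721]);
translate([99, 30, 761]) {
  translate([0, 0, 363]) cube([281, 360, 29]);
  cube([26, 26, 363]);
  translate([255, 0, 0]) cube([26, 26, 363]);
  translate([0, 334, 0]) cube([26, 26, 363]);
  translate([255, 334, 0]) cube([26, 26, 363]);
}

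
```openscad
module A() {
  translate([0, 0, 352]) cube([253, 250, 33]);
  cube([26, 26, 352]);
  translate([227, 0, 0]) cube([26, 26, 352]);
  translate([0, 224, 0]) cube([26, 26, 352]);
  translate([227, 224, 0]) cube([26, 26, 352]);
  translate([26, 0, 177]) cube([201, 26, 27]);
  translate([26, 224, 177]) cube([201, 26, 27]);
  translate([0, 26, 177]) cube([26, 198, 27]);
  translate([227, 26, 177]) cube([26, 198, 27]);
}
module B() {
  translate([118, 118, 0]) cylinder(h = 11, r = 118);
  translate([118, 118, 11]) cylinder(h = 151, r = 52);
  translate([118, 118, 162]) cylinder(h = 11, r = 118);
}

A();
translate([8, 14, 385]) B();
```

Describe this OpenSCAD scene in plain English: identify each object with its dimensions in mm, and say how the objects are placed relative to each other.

A is a simple wooden stool: a rectangular seat 253 mm (x) by 250 mm (y), 33 mm thick, top face at z = 385 mm, on four square legs, each 26×26 mm in cross-section. The legs rest on z = 0, each flush with a corner of the seat. Four stretchers, 26 mm wide and 27 mm tall, connect adjacent legs with their undersides at z = 177 mm, each running between the inner faces of the legs it joins and aligned with the legs' outer faces on the other axis.

B is a spool: two coaxial disc flanges of radius 118 mm and thickness 11 mm, joined by a core cylinder of radius 52 mm and height 151 mm. The lower flange rests on z = 0 and the three cylinders share a vertical axis.

The spool is on top of the stool.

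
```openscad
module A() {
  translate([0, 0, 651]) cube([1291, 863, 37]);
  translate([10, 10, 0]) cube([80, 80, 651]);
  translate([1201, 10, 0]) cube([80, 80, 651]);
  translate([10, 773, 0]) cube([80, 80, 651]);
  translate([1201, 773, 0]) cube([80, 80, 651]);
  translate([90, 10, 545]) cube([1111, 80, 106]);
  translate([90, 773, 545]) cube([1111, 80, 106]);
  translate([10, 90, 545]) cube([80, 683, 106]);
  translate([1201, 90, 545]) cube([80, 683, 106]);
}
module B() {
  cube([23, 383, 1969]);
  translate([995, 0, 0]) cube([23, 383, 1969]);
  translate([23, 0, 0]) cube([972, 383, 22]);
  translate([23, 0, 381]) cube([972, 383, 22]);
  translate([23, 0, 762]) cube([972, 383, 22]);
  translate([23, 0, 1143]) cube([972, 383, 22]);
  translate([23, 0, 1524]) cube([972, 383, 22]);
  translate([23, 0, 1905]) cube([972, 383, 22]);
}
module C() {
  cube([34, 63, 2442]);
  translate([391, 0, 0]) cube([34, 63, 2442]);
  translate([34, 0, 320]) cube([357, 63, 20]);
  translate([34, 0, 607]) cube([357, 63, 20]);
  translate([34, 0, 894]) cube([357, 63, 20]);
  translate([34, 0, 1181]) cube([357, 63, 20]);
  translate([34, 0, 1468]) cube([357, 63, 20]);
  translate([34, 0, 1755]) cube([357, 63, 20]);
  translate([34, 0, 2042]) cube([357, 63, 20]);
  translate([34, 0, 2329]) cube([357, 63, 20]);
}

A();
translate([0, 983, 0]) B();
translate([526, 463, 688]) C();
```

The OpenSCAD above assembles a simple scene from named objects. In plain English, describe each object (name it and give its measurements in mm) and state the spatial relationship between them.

A is a rectangular dining table. The top is 1291×863×37 mm with its upper surface at z = 688 mm. It stands on four 80×80 mm square legs, each inset 10 mm from the nearest pair of top edges, running from the floor to the underside of the top. Four apron rails, 80 mm thick and 106 mm tall, run between adjacent legs with their top edges flush with the underside of the top and their outer faces flush with the legs' outer faces.

B is a bookshelf 1018 mm wide overall, 383 mm deep and 1969 mm tall. The two sides are 23 mm thick vertical panels. 6 horizontal shelves of 22 mm thickness span between the inner faces of the sides; the lowest shelf sits on the floor and shelves are stacked with a clear vertical gap of 359 mm between each pair.

C is a wooden ladder with two side rails of 34×63 mm section and 2442 mm height, set 425 mm apart overall. Between them run 8 rectangular rungs (63 mm deep, 20 mm thick), front faces flush with the rails' −y face. The bottom of the first rung is 320 mm above the floor and each subsequent rung is 287 mm higher than the one below.

The bookshelf is on the floor beside the table on its +y side. The ladder is on top of the table.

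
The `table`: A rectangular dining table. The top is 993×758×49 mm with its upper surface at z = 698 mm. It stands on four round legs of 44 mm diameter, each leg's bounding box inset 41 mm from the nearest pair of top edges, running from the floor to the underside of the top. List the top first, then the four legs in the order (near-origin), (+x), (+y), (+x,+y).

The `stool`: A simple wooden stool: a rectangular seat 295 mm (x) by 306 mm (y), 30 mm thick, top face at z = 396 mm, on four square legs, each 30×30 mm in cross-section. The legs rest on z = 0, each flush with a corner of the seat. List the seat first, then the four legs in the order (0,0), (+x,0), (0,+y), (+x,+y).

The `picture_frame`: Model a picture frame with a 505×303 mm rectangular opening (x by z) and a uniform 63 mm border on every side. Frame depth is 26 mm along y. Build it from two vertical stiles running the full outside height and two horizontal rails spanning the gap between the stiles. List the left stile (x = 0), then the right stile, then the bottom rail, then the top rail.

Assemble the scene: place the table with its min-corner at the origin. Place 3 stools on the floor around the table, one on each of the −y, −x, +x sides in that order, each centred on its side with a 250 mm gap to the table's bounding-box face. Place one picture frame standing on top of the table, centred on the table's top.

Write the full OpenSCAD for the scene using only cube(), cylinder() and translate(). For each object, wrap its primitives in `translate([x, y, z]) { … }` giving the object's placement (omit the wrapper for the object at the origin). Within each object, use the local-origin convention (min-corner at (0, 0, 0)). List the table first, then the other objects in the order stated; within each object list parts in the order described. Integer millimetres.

translate([0, 0, 649]) cube([993, 758, 49]);
translate([63, 63, 0]) cylinder(h = 649, r = 22);
translate([930, 63, 0]) cylinder(h = 649, r = 22);
translate([63, 695, 0]) cylinder(h = 649, r = 22);
translate([930, 695, 0]) cylinder(h = 649, r = 22);
translate([349, -556, 0]) {
  translate([0, 0, 366]) cube([295, 306, 30]);
  cube([30, 30, 366]);
  translate([265, 0, 0]) cube([30, 30, 366]);
  translate([0, 276, 0]) cube([30, 30, 366]);
  translate([265, 276, 0]) cube([30, 30, 366]);
}
translate([-545, 226, 0]) {
  translate([0, 0, 366]) cube([295, 306, 30]);
  cube([30, 30, 366]);
  translate([265, 0, 0]) cube([30, 30, 366]);
  translate([0, 276, 0]) cube([30, 30, 366]);
  translate([265, 276, 0]) cube([30, 30, 366]);
}
translate([1243, 226, 0]) {
  translate([0, 0, 366]) cube([295, 306, 30]);
  cube([30, 30, 366]);
  translate([265, 0, 0]) cube([30, 30, 366]);
  translate([0, 276, 0]) cube([30, 30, 366]);
  translate([265, 276, 0]) cube([30, 30, 366]);
}
translate([181, 366, 698]) {
  cube([63, 26, 429]);
  translate([568, 0, 0]) cube([63, 26, 429]);
  translate([63, 0, 0]) cube([505, 26, 63]);
  translate([63, 0, 366]) cube([505, 26, 63]);
}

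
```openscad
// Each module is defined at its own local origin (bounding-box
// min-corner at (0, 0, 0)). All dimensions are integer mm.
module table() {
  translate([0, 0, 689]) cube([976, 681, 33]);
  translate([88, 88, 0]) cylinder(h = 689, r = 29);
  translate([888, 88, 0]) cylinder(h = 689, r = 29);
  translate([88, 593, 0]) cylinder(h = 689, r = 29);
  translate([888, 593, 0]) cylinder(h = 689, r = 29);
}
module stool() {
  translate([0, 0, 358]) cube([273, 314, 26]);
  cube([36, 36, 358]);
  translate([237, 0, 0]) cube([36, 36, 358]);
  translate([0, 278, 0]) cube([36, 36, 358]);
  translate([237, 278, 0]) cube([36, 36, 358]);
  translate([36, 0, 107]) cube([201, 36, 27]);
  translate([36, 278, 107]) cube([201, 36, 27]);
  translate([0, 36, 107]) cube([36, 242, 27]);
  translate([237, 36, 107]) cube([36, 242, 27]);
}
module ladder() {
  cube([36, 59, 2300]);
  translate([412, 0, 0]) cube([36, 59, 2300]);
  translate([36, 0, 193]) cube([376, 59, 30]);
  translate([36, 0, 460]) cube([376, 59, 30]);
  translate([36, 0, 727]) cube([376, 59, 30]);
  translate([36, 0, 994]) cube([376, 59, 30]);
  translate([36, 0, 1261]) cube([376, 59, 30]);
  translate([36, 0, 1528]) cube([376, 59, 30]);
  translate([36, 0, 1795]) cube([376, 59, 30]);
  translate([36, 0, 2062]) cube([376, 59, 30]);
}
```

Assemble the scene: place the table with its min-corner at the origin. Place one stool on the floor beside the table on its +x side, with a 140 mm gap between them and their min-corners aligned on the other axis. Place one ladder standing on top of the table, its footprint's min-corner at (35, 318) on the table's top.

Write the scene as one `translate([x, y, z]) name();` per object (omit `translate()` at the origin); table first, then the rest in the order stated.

table();
translate([1116, 0, 0]) stool();
translate([35, 318, 722]) ladder();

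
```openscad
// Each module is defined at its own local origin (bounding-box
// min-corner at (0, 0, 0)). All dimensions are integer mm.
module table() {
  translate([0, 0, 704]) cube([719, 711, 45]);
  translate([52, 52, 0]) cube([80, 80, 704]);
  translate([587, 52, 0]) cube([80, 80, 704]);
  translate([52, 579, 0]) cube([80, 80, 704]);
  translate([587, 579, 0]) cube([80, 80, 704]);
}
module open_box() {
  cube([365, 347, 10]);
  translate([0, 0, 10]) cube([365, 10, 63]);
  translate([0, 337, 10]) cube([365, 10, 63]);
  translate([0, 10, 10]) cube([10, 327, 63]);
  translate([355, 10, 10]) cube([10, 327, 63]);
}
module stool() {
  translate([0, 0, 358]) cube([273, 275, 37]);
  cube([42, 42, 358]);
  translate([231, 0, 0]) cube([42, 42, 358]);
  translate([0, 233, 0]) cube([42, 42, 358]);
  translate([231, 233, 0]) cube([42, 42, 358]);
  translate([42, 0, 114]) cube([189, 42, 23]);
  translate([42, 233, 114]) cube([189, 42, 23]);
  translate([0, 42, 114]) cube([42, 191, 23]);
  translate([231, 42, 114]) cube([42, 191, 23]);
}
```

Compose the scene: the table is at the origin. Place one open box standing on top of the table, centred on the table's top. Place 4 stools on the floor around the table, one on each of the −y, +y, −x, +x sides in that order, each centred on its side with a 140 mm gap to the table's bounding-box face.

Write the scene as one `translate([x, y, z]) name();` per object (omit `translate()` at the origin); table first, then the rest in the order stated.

table();
translate([177, 182, 749]) open_box();
translate([223, -415, 0]) stool();
translate([223, 851, 0]) stool();
translate([-413, 218, 0]) stool();
translate([859, 218, 0]) stool();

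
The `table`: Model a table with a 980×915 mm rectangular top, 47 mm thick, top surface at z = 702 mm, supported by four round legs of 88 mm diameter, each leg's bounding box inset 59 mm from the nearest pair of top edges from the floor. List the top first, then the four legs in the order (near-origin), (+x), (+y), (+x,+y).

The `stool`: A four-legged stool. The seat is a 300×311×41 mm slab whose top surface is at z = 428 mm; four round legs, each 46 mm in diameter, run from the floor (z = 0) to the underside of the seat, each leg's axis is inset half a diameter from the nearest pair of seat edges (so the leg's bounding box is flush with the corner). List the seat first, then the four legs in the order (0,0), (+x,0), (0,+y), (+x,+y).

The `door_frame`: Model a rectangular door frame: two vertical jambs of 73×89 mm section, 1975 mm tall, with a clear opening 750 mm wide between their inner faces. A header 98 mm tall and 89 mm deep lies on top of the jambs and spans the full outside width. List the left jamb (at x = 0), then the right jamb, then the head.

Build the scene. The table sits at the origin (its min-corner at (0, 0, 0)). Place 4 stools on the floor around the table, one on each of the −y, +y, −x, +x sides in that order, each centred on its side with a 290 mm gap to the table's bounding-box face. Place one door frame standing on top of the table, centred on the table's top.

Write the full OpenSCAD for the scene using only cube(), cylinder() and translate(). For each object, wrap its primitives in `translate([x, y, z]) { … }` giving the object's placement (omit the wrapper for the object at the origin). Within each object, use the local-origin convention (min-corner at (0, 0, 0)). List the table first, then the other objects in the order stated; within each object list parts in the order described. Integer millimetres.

translate([0, 0, 655]) cube([980, 915, 47]);
translate([103, 103, 0]) cylinder(h = 655, r = 44);
translate([877, 103, 0]) cylinder(h = 655, r = 44);
translate([103, 812, 0]) cylinder(h = 655, r = 44);
translate([877, 812, 0]) cylinder(h = 655, r = 44);
translate([340, -601, 0]) {
  translate([0, 0, 387]) cube([300, 311, 41]);
  translate([23, 23, 0]) cylinder(h = 387, r = 23);
  translate([277, 23, 0]) cylinder(h = 387, r = 23);
  translate([23, 288, 0]) cylinder(h = 387, r = 23);
  translate([277, 288, 0]) cylinder(h = 387, r = 23);
}
translate([340, 1205, 0]) {
  translate([0, 0, 387]) cube([300, 311, 41]);
  translate([23, 23, 0]) cylinder(h = 387, r = 23);
  translate([277, 23, 0]) cylinder(h = 387, r = 23);
  translate([23, 288, 0]) cylinder(h = 387, r = 23);
  translate([277, 288, 0]) cylinder(h = 387, r = 23);
}
translate([-590, 302, 0]) {
  translate([0, 0, 387]) cube([300, 311, 41]);
  translate([23, 23, 0]) cylinder(h = 387, r = 23);
  translate([277, 23, 0]) cylinder(h = 387, r = 23);
  translate([23, 288, 0]) cylinder(h = 387, r = 23);
  translate([277, 288, 0]) cylinder(h = 387, r = 23);
}
translate([1270, 302, 0]) {
  translate([0, 0, 387]) cube([300, 311, 41]);
  translate([23, 23, 0]) cylinder(h = 387, r = 23);
  translate([277, 23, 0]) cylinder(h = 387, r = 23);
  translate([23, 288, 0]) cylinder(h = 387, r = 23);
  translate([277, 288, 0]) cylinder(h = 387, r = 23);
}
translate([42, 413, 702]) {
  cube([73, 89, 1975]);
  translate([823, 0, 0]) cube([73, 89, 1975]);
  translate([0, 0, 1975]) cube([896, 89, 98]);
}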